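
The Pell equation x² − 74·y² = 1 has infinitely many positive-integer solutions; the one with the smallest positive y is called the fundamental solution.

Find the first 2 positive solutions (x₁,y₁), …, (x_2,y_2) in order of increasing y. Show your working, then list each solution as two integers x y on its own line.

3699 430
27365201 3181140

√74 → a₀=8, period (1,1,1,1,16); ℓ=5 odd so k=9
k=0  a_k=8  p_k/q_k = 8/1
…
k=8  a_k=1  p_k/q_k = 2228/259
k=9  a_k=1  p_k/q_k = 3699/430
fundamental: x₁=3699, y₁=430  (since 13682601 − 74·184900 = 1)
k=2:  x_2 = 3699·3699+74·430·430 = 27365201,  y_2 = 3699·430+430·3699 = 3181140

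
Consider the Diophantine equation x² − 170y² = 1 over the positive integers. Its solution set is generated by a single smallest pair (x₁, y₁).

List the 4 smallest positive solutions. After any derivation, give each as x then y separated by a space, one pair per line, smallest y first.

339 26
229841 17628
155831859 11951758
105653770561 8103274296

d=170: √d = [13; 26] (ℓ=1, odd), read p_1/q_1
i=0: a=13 ⇒ p=13, q=1
i=1: a=26 ⇒ p=339, q=26
fundamental: x₁=339, y₁=26  (since 114921 − 170·676 = 1)
k=2:  x_2 = 339·339+170·26·26 = 229841,  y_2 = 339·26+26·339 = 17628
k=3:  x_3 = 339·229841+170·26·17628 = 155831859,  y_3 = 339·17628+26·229841 = 11951758
k=4:  x_4 = 339·155831859+170·26·11951758 = 105653770561,  y_4 = 339·11951758+26·155831859 = 8103274296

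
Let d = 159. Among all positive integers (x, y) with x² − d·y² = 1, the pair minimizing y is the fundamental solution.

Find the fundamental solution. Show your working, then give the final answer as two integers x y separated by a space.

1324 105

d=159: √d = [12; 1,1,1,1,3,1,1,1,1,24] (ℓ=10, even), read p_9/q_9
k=0  a_k=12  p_k/q_k = 12/1
…
k=2  a_k=1  p_k/q_k = 25/2
…
k=4  a_k=1  p_k/q_k = 63/5
k=5  a_k=3  p_k/q_k = 227/18
…
k=7  a_k=1  p_k/q_k = 517/41
k=8  a_k=1  p_k/q_k = 807/64
k=9  a_k=1  p_k/q_k = 1324/105
(x₁, y₁) = (1324, 105);  1324² − 159·105² = 1 ✓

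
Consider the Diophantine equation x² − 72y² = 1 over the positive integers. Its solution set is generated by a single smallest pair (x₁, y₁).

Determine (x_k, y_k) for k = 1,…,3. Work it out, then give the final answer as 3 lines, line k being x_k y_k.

17 2
577 68
19601 2310

d=72: √d = [8; 2,16] (ℓ=2, even), read p_1/q_1
a_0=8:  p_0=8·1+0=8,  q_0=8·0+1=1
a_1=2:  p_1=2·8+1=17,  q_1=2·1+0=2
→ (17, 2).  Check: 17²=289, 72·2²=288, difference 1.
(x_2, y_2) = (17·17 + 72·2·2, 17·2 + 2·17) = (577, 68)
(x_3, y_3) = (17·577 + 72·2·68, 17·68 + 2·577) = (19601, 2310)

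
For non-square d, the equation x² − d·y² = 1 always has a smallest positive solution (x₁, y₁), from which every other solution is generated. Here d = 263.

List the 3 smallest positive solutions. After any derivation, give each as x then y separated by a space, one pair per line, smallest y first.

√263 = [16; 4,1,1,1,1,15,1,1,1,1,4,32, …], period ℓ=12 (even) → k=11
step 0: (16, 1)  from 16·(1,0) + (0,1)
step 1: (65, 4)  from 4·(16,1) + (1,0)
step 2: (81, 5)  from 1·(65,4) + (16,1)
…
step 5: (373, 23)  from 1·(227,14) + (146,9)
…
step 9: (18212, 1123)  from 1·(12017,741) + (6195,382)
step 10: (30229, 1864)  from 1·(18212,1123) + (12017,741)
step 11: (139128, 8579)  from 4·(30229,1864) + (18212,1123)
fundamental: x₁=139128, y₁=8579  (since 19356600384 − 263·73599241 = 1)
k=2:  x_2 = 139128·139128+263·8579·8579 = 38713200767,  y_2 = 139128·8579+8579·139128 = 2387158224
k=3:  x_3 = 139128·38713200767+263·8579·2387158224 = 10772180392483224,  y_3 = 139128·2387158224+8579·38713200767 = 664241098768765

139128 8579
38713200767 2387158224
10772180392483224 664241098768765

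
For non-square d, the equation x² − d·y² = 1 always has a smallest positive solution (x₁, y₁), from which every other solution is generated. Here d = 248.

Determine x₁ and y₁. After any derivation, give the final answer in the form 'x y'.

63 4

[15; 1,2,1,30] for √248; ℓ=4 ⇒ convergent index 3
step 0: (15, 1)  from 15·(1,0) + (0,1)
step 1: (16, 1)  from 1·(15,1) + (1,0)
step 2: (47, 3)  from 2·(16,1) + (15,1)
step 3: (63, 4)  from 1·(47,3) + (16,1)
(x₁, y₁) = (63, 4);  63² − 248·4² = 1 ✓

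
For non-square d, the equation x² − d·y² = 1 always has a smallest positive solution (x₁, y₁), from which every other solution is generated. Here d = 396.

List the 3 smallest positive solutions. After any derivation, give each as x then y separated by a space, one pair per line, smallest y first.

199 10
79201 3980
31521799 1584030

d=396: √d = [19; 1,8,1,38] (ℓ=4, even), read p_3/q_3
i=0: a=19 ⇒ p=19, q=1
…
i=2: a=8 ⇒ p=179, q=9
i=3: a=1 ⇒ p=199, q=10
(x₁, y₁) = (199, 10);  199² − 396·10² = 1 ✓
(199+10√396)^2 = 79201 + 3980√396
(199+10√396)^3 = 31521799 + 1584030√396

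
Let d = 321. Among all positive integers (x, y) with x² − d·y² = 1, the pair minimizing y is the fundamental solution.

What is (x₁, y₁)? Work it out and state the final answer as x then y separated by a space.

√321 = [17; 1,10,1,34, …], period ℓ=4 (even) → k=3
k=0  a_k=17  p_k/q_k = 17/1
…
k=2  a_k=10  p_k/q_k = 197/11
k=3  a_k=1  p_k/q_k = 215/12
→ (215, 12).  Check: 215²=46225, 321·12²=46224, difference 1.

215 12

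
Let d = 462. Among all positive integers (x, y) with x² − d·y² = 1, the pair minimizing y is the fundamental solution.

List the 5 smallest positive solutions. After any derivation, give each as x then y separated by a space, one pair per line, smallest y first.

43 2
3697 172
317899 14790
27335617 1271768
2350545163 109357258

√462 = [21; 2,42, …], period ℓ=2 (even) → k=1
step 0: (21, 1)  from 21·(1,0) + (0,1)
step 1: (43, 2)  from 2·(21,1) + (1,0)
→ (43, 2).  Check: 43²=1849, 462·2²=1848, difference 1.
(43+2√462)^2 = 3697 + 172√462
(43+2√462)^3 = 317899 + 14790√462
(43+2√462)^4 = 27335617 + 1271768√462
(43+2√462)^5 = 2350545163 + 109357258√462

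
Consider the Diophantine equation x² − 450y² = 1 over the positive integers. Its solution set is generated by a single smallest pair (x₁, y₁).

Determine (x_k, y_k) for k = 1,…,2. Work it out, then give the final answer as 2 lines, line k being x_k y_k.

√450 → a₀=21, period (4,1,2,4,2,1,4,42); ℓ=8 even so k=7
i=0: a=21 ⇒ p=21, q=1
i=1: a=4 ⇒ p=85, q=4
i=2: a=1 ⇒ p=106, q=5
i=3: a=2 ⇒ p=297, q=14
…
i=5: a=2 ⇒ p=2885, q=136
i=6: a=1 ⇒ p=4179, q=197
i=7: a=4 ⇒ p=19601, q=924
(x₁, y₁) = (19601, 924);  19601² − 450·924² = 1 ✓
(x_2, y_2) = (19601·19601 + 450·924·924, 19601·924 + 924·19601) = (768398401, 36222648)

19601 924
768398401 36222648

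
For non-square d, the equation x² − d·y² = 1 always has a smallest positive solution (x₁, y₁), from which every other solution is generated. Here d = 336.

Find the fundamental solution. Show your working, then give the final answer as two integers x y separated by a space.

√336 → a₀=18, period (3,36); ℓ=2 even so k=1
step 0: (18, 1)  from 18·(1,0) + (0,1)
step 1: (55, 3)  from 3·(18,1) + (1,0)
fundamental: x₁=55, y₁=3  (since 3025 − 336·9 = 1)

55 3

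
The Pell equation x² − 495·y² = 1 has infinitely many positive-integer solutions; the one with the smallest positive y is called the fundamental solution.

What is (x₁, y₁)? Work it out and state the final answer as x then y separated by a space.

√495 = [22; 4,44, …], period ℓ=2 (even) → k=1
step 0: (22, 1)  from 22·(1,0) + (0,1)
step 1: (89, 4)  from 4·(22,1) + (1,0)
→ (89, 4).  Check: 89²=7921, 495·4²=7920, difference 1.

89 4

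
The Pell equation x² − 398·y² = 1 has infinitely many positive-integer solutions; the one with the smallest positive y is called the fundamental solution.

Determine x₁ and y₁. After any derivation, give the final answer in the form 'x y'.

d=398: √d = [19; 1,18,1,38] (ℓ=4, even), read p_3/q_3
a_0=19:  p_0=19·1+0=19,  q_0=19·0+1=1
a_1=1:  p_1=1·19+1=20,  q_1=1·1+0=1
a_2=18:  p_2=18·20+19=379,  q_2=18·1+1=19
a_3=1:  p_3=1·379+20=399,  q_3=1·19+1=20
(x₁, y₁) = (399, 20);  399² − 398·20² = 1 ✓

399 20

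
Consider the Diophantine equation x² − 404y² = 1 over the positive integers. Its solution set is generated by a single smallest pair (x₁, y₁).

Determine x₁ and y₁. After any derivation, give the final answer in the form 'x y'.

d=404: √d = [20; 10,40] (ℓ=2, even), read p_1/q_1
i=0: a=20 ⇒ p=20, q=1
i=1: a=10 ⇒ p=201, q=10
(x₁, y₁) = (201, 10);  201² − 404·10² = 1 ✓

201 10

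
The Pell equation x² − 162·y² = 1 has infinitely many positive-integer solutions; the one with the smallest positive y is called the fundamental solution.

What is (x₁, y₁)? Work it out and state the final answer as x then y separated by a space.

[12; 1,2,1,2,12,2,1,2,1,24] for √162; ℓ=10 ⇒ convergent index 9
i=0: a=12 ⇒ p=12, q=1
i=1: a=1 ⇒ p=13, q=1
i=2: a=2 ⇒ p=38, q=3
…
i=6: a=2 ⇒ p=3602, q=283
…
i=8: a=2 ⇒ p=14268, q=1121
i=9: a=1 ⇒ p=19601, q=1540
→ (19601, 1540).  Check: 19601²=384199201, 162·1540²=384199200, difference 1.

19601 1540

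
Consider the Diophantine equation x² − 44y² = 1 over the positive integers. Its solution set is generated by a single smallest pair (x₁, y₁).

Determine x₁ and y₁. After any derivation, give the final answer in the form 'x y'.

199 30

√44 → a₀=6, period (1,1,1,2,1,1,1,12); ℓ=8 even so k=7
a_0=6:  p_0=6·1+0=6,  q_0=6·0+1=1
a_1=1:  p_1=1·6+1=7,  q_1=1·1+0=1
…
a_3=1:  p_3=1·13+7=20,  q_3=1·2+1=3
a_4=2:  p_4=2·20+13=53,  q_4=2·3+2=8
a_5=1:  p_5=1·53+20=73,  q_5=1·8+3=11
a_6=1:  p_6=1·73+53=126,  q_6=1·11+8=19
a_7=1:  p_7=1·126+73=199,  q_7=1·19+11=30
→ (199, 30).  Check: 199²=39601, 44·30²=39600, difference 1.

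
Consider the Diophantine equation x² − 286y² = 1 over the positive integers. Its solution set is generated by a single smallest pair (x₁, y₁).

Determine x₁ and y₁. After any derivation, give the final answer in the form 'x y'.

561835 33222

√286 = [16; 1,10,3,3,2,3,3,10,1,32, …], period ℓ=10 (even) → k=9
a_0=16:  p_0=16·1+0=16,  q_0=16·0+1=1
a_1=1:  p_1=1·16+1=17,  q_1=1·1+0=1
a_2=10:  p_2=10·17+16=186,  q_2=10·1+1=11
a_3=3:  p_3=3·186+17=575,  q_3=3·11+1=34
a_4=3:  p_4=3·575+186=1911,  q_4=3·34+11=113
…
a_6=3:  p_6=3·4397+1911=15102,  q_6=3·260+113=893
a_7=3:  p_7=3·15102+4397=49703,  q_7=3·893+260=2939
a_8=10:  p_8=10·49703+15102=512132,  q_8=10·2939+893=30283
a_9=1:  p_9=1·512132+49703=561835,  q_9=1·30283+2939=33222
(x₁, y₁) = (561835, 33222);  561835² − 286·33222² = 1 ✓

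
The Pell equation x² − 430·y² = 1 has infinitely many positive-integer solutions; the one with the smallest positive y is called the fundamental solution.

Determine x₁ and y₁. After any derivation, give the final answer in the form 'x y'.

2862251 138030

[20; 1,2,1,3,1,…,2,1,40] for √430; ℓ=14 ⇒ convergent index 13
k=0  a_k=20  p_k/q_k = 20/1
k=1  a_k=1  p_k/q_k = 21/1
…
k=3  a_k=1  p_k/q_k = 83/4
k=4  a_k=3  p_k/q_k = 311/15
…
k=8  a_k=6  p_k/q_k = 133439/6435
k=9  a_k=1  p_k/q_k = 155233/7486
…
k=12  a_k=2  p_k/q_k = 2107880/101651
k=13  a_k=1  p_k/q_k = 2862251/138030
→ (2862251, 138030).  Check: 2862251²=8192480787001, 430·138030²=8192480787000, difference 1.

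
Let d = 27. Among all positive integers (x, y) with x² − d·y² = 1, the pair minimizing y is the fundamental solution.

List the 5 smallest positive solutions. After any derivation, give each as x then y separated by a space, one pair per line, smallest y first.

26 5
1351 260
70226 13515
3650401 702520
189750626 36517525

d=27: √d = [5; 5,10] (ℓ=2, even), read p_1/q_1
k=0  a_k=5  p_k/q_k = 5/1
k=1  a_k=5  p_k/q_k = 26/5
fundamental: x₁=26, y₁=5  (since 676 − 27·25 = 1)
(x_2, y_2) = (26·26 + 27·5·5, 26·5 + 5·26) = (1351, 260)
(x_3, y_3) = (26·1351 + 27·5·260, 26·260 + 5·1351) = (70226, 13515)
(x_4, y_4) = (26·70226 + 27·5·13515, 26·13515 + 5·70226) = (3650401, 702520)
(x_5, y_5) = (26·3650401 + 27·5·702520, 26·702520 + 5·3650401) = (189750626, 36517525)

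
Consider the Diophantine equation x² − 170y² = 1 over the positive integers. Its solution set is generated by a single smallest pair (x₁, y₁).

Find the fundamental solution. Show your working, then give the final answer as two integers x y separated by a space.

339 26

d=170: √d = [13; 26] (ℓ=1, odd), read p_1/q_1
k=0  a_k=13  p_k/q_k = 13/1
k=1  a_k=26  p_k/q_k = 339/26
→ (339, 26).  Check: 339²=114921, 170·26²=114920, difference 1.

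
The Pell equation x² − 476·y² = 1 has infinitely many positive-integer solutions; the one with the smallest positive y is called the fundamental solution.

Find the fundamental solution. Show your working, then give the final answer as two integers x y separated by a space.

28799 1320

√476 = [21; 1,4,2,10,2,4,1,42, …], period ℓ=8 (even) → k=7
a_0=21:  p_0=21·1+0=21,  q_0=21·0+1=1
…
a_2=4:  p_2=4·22+21=109,  q_2=4·1+1=5
…
a_6=4:  p_6=4·5258+2509=23541,  q_6=4·241+115=1079
a_7=1:  p_7=1·23541+5258=28799,  q_7=1·1079+241=1320
(x₁, y₁) = (28799, 1320);  28799² − 476·1320² = 1 ✓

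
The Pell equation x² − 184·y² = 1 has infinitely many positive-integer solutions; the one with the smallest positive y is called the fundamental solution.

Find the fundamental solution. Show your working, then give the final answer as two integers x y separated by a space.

d=184: √d = [13; 1,1,3,2,1,2,1,2,3,1,1,26] (ℓ=12, even), read p_11/q_11
step 0: (13, 1)  from 13·(1,0) + (0,1)
step 1: (14, 1)  from 1·(13,1) + (1,0)
step 2: (27, 2)  from 1·(14,1) + (13,1)
…
step 4: (217, 16)  from 2·(95,7) + (27,2)
step 5: (312, 23)  from 1·(217,16) + (95,7)
…
step 7: (1153, 85)  from 1·(841,62) + (312,23)
…
step 9: (10594, 781)  from 3·(3147,232) + (1153,85)
step 10: (13741, 1013)  from 1·(10594,781) + (3147,232)
step 11: (24335, 1794)  from 1·(13741,1013) + (10594,781)
(x₁, y₁) = (24335, 1794);  24335² − 184·1794² = 1 ✓

24335 1794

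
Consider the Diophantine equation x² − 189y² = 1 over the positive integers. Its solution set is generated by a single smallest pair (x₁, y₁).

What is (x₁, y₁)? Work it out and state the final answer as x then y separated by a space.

[13; 1,2,1,26] for √189; ℓ=4 ⇒ convergent index 3
k=0  a_k=13  p_k/q_k = 13/1
k=1  a_k=1  p_k/q_k = 14/1
k=2  a_k=2  p_k/q_k = 41/3
k=3  a_k=1  p_k/q_k = 55/4
→ (55, 4).  Check: 55²=3025, 189·4²=3024, difference 1.

55 4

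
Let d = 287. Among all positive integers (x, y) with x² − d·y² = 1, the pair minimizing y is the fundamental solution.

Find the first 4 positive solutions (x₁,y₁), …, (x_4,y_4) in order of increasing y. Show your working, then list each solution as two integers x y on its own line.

d=287: √d = [16; 1,15,1,32] (ℓ=4, even), read p_3/q_3
step 0: (16, 1)  from 16·(1,0) + (0,1)
…
step 2: (271, 16)  from 15·(17,1) + (16,1)
step 3: (288, 17)  from 1·(271,16) + (17,1)
→ (288, 17).  Check: 288²=82944, 287·17²=82943, difference 1.
(x_2, y_2) = (288·288 + 287·17·17, 288·17 + 17·288) = (165887, 9792)
(x_3, y_3) = (288·165887 + 287·17·9792, 288·9792 + 17·165887) = (95550624, 5640175)
(x_4, y_4) = (288·95550624 + 287·17·5640175, 288·5640175 + 17·95550624) = (55036993537, 3248731008)

288 17
165887 9792
95550624 5640175
55036993537 3248731008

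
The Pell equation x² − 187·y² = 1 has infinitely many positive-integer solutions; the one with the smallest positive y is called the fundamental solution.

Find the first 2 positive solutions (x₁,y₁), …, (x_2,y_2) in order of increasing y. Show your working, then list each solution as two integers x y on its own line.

1682 123
5658247 413772

d=187: √d = [13; 1,2,13,2,1,26] (ℓ=6, even), read p_5/q_5
k=0  a_k=13  p_k/q_k = 13/1
k=1  a_k=1  p_k/q_k = 14/1
k=2  a_k=2  p_k/q_k = 41/3
k=3  a_k=13  p_k/q_k = 547/40
k=4  a_k=2  p_k/q_k = 1135/83
k=5  a_k=1  p_k/q_k = 1682/123
(x₁, y₁) = (1682, 123);  1682² − 187·123² = 1 ✓
(1682+123√187)^2 = 5658247 + 413772√187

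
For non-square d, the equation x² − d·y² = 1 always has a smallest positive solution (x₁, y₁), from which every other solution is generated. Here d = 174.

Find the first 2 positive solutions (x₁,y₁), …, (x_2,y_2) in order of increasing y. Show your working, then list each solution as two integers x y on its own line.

1451 110
4210801 319220

d=174: √d = [13; 5,4,5,26] (ℓ=4, even), read p_3/q_3
k=0  a_k=13  p_k/q_k = 13/1
…
k=2  a_k=4  p_k/q_k = 277/21
k=3  a_k=5  p_k/q_k = 1451/110
→ (1451, 110).  Check: 1451²=2105401, 174·110²=2105400, difference 1.
(x_2, y_2) = (1451·1451 + 174·110·110, 1451·110 + 110·1451) = (4210801, 319220)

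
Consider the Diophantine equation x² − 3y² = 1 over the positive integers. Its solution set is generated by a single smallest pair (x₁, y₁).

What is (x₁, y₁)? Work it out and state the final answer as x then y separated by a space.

√3 → a₀=1, period (1,2); ℓ=2 even so k=1
step 0: (1, 1)  from 1·(1,0) + (0,1)
step 1: (2, 1)  from 1·(1,1) + (1,0)
(x₁, y₁) = (2, 1);  2² − 3·1² = 1 ✓

2 1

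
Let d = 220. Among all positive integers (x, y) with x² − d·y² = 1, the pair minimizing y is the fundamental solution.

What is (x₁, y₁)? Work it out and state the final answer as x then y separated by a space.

√220 → a₀=14, period (1,4,1,28); ℓ=4 even so k=3
step 0: (14, 1)  from 14·(1,0) + (0,1)
…
step 2: (74, 5)  from 4·(15,1) + (14,1)
step 3: (89, 6)  from 1·(74,5) + (15,1)
(x₁, y₁) = (89, 6);  89² − 220·6² = 1 ✓

89 6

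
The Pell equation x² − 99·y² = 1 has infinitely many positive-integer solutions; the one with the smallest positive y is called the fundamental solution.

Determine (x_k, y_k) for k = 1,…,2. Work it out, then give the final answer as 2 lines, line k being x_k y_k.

[9; 1,18] for √99; ℓ=2 ⇒ convergent index 1
a_0=9:  p_0=9·1+0=9,  q_0=9·0+1=1
a_1=1:  p_1=1·9+1=10,  q_1=1·1+0=1
(x₁, y₁) = (10, 1);  10² − 99·1² = 1 ✓
k=2:  x_2 = 10·10+99·1·1 = 199,  y_2 = 10·1+1·10 = 20

10 1
199 20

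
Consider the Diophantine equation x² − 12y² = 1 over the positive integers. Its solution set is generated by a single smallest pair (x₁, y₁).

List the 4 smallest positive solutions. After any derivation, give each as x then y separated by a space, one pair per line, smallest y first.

7 2
97 28
1351 390
18817 5432

[3; 2,6] for √12; ℓ=2 ⇒ convergent index 1
a_0=3:  p_0=3·1+0=3,  q_0=3·0+1=1
a_1=2:  p_1=2·3+1=7,  q_1=2·1+0=2
(x₁, y₁) = (7, 2);  7² − 12·2² = 1 ✓
k=2:  x_2 = 7·7+12·2·2 = 97,  y_2 = 7·2+2·7 = 28
k=3:  x_3 = 7·97+12·2·28 = 1351,  y_3 = 7·28+2·97 = 390
k=4:  x_4 = 7·1351+12·2·390 = 18817,  y_4 = 7·390+2·1351 = 5432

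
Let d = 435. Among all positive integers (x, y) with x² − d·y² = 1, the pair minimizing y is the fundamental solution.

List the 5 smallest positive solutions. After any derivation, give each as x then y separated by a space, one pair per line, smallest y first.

146 7
42631 2044
12448106 596841
3634804321 174275528
1061350413626 50887857335

√435 = [20; 1,5,1,40, …], period ℓ=4 (even) → k=3
a_0=20:  p_0=20·1+0=20,  q_0=20·0+1=1
a_1=1:  p_1=1·20+1=21,  q_1=1·1+0=1
a_2=5:  p_2=5·21+20=125,  q_2=5·1+1=6
a_3=1:  p_3=1·125+21=146,  q_3=1·6+1=7
→ (146, 7).  Check: 146²=21316, 435·7²=21315, difference 1.
k=2:  x_2 = 146·146+435·7·7 = 42631,  y_2 = 146·7+7·146 = 2044
k=3:  x_3 = 146·42631+435·7·2044 = 12448106,  y_3 = 146·2044+7·42631 = 596841
k=4:  x_4 = 146·12448106+435·7·596841 = 3634804321,  y_4 = 146·596841+7·12448106 = 174275528
k=5:  x_5 = 146·3634804321+435·7·174275528 = 1061350413626,  y_5 = 146·174275528+7·3634804321 = 50887857335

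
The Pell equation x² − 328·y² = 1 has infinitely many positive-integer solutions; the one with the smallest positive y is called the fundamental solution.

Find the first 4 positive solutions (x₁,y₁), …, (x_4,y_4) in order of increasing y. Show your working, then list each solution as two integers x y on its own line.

√328 = [18; 9,36, …], period ℓ=2 (even) → k=1
i=0: a=18 ⇒ p=18, q=1
i=1: a=9 ⇒ p=163, q=9
→ (163, 9).  Check: 163²=26569, 328·9²=26568, difference 1.
k=2:  x_2 = 163·163+328·9·9 = 53137,  y_2 = 163·9+9·163 = 2934
k=3:  x_3 = 163·53137+328·9·2934 = 17322499,  y_3 = 163·2934+9·53137 = 956475
k=4:  x_4 = 163·17322499+328·9·956475 = 5647081537,  y_4 = 163·956475+9·17322499 = 311807916

163 9
53137 2934
17322499 956475
5647081537 311807916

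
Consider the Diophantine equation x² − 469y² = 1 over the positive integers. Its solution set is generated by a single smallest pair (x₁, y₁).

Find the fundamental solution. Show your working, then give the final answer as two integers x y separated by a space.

√469 → a₀=21, period (1,1,1,10,6,10,1,1,1,42); ℓ=10 even so k=9
i=0: a=21 ⇒ p=21, q=1
i=1: a=1 ⇒ p=22, q=1
…
i=4: a=10 ⇒ p=693, q=32
…
i=6: a=10 ⇒ p=42923, q=1982
i=7: a=1 ⇒ p=47146, q=2177
i=8: a=1 ⇒ p=90069, q=4159
i=9: a=1 ⇒ p=137215, q=6336
(x₁, y₁) = (137215, 6336);  137215² − 469·6336² = 1 ✓

137215 6336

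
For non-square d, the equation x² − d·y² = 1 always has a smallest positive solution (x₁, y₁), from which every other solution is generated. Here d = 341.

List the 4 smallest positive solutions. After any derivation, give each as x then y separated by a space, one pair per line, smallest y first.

10626551 575460
225847172311201 12230310076920
4799952989541519968951 259932027556408030380
102013890481930631287980124801 5524361894723138392975161840

√341 = [18; 2,6,1,8,2,…,6,2,36, …], period ℓ=14 (even) → k=13
step 0: (18, 1)  from 18·(1,0) + (0,1)
…
step 2: (240, 13)  from 6·(37,2) + (18,1)
step 3: (277, 15)  from 1·(240,13) + (37,2)
step 4: (2456, 133)  from 8·(277,15) + (240,13)
…
step 6: (7645, 414)  from 1·(5189,281) + (2456,133)
step 7: (20479, 1109)  from 2·(7645,414) + (5189,281)
…
step 9: (76727, 4155)  from 2·(28124,1523) + (20479,1109)
…
step 11: (718667, 38918)  from 1·(641940,34763) + (76727,4155)
step 12: (4953942, 268271)  from 6·(718667,38918) + (641940,34763)
step 13: (10626551, 575460)  from 2·(4953942,268271) + (718667,38918)
fundamental: x₁=10626551, y₁=575460  (since 112923586155601 − 341·331154211600 = 1)
n=2: (10626551,575460)∘(10626551,575460) = (10626551·10626551+341·575460·575460, 10626551·575460+575460·10626551) = (225847172311201,12230310076920)
n=3: (225847172311201,12230310076920)∘(10626551,575460) = (10626551·225847172311201+341·575460·12230310076920, 10626551·12230310076920+575460·225847172311201) = (4799952989541519968951,259932027556408030380)
n=4: (4799952989541519968951,259932027556408030380)∘(10626551,575460) = (10626551·4799952989541519968951+341·575460·259932027556408030380, 10626551·259932027556408030380+575460·4799952989541519968951) = (102013890481930631287980124801,5524361894723138392975161840)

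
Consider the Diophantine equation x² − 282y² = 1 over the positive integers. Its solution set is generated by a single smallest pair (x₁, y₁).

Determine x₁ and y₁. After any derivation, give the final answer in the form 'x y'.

√282 → a₀=16, period (1,3,1,4,1,3,1,32); ℓ=8 even so k=7
k=0  a_k=16  p_k/q_k = 16/1
k=1  a_k=1  p_k/q_k = 17/1
k=2  a_k=3  p_k/q_k = 67/4
…
k=5  a_k=1  p_k/q_k = 487/29
k=6  a_k=3  p_k/q_k = 1864/111
k=7  a_k=1  p_k/q_k = 2351/140
(x₁, y₁) = (2351, 140);  2351² − 282·140² = 1 ✓

2351 140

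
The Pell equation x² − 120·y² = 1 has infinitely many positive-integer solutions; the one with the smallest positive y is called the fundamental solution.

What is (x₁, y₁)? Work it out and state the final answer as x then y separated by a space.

11 1

d=120: √d = [10; 1,20] (ℓ=2, even), read p_1/q_1
a_0=10:  p_0=10·1+0=10,  q_0=10·0+1=1
a_1=1:  p_1=1·10+1=11,  q_1=1·1+0=1
→ (11, 1).  Check: 11²=121, 120·1²=120, difference 1.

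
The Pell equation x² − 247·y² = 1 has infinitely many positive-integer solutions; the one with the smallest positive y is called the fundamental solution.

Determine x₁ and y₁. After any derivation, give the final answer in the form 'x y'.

85292 5427

√247 = [15; 1,2,1,1,9,1,9,1,1,2,1,30, …], period ℓ=12 (even) → k=11
i=0: a=15 ⇒ p=15, q=1
i=1: a=1 ⇒ p=16, q=1
i=2: a=2 ⇒ p=47, q=3
i=3: a=1 ⇒ p=63, q=4
i=4: a=1 ⇒ p=110, q=7
i=5: a=9 ⇒ p=1053, q=67
i=6: a=1 ⇒ p=1163, q=74
…
i=8: a=1 ⇒ p=12683, q=807
i=9: a=1 ⇒ p=24203, q=1540
i=10: a=2 ⇒ p=61089, q=3887
i=11: a=1 ⇒ p=85292, q=5427
fundamental: x₁=85292, y₁=5427  (since 7274725264 − 247·29452329 = 1)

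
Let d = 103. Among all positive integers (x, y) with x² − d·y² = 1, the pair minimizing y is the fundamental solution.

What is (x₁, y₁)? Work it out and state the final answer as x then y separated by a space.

227528 22419

d=103: √d = [10; 6,1,2,1,1,9,1,1,2,1,6,20] (ℓ=12, even), read p_11/q_11
k=0  a_k=10  p_k/q_k = 10/1
k=1  a_k=6  p_k/q_k = 61/6
…
k=4  a_k=1  p_k/q_k = 274/27
…
k=8  a_k=1  p_k/q_k = 9611/947
k=9  a_k=2  p_k/q_k = 24266/2391
k=10  a_k=1  p_k/q_k = 33877/3338
k=11  a_k=6  p_k/q_k = 227528/22419
(x₁, y₁) = (227528, 22419);  227528² − 103·22419² = 1 ✓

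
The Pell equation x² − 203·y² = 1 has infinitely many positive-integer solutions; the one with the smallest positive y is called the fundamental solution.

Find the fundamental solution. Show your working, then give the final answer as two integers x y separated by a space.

57 4

[14; 4,28] for √203; ℓ=2 ⇒ convergent index 1
i=0: a=14 ⇒ p=14, q=1
i=1: a=4 ⇒ p=57, q=4
fundamental: x₁=57, y₁=4  (since 3249 − 203·16 = 1)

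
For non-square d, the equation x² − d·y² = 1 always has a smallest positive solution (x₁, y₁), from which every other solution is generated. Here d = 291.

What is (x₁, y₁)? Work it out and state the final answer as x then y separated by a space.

d=291: √d = [17; 17,34] (ℓ=2, even), read p_1/q_1
k=0  a_k=17  p_k/q_k = 17/1
k=1  a_k=17  p_k/q_k = 290/17
fundamental: x₁=290, y₁=17  (since 84100 − 291·289 = 1)

290 17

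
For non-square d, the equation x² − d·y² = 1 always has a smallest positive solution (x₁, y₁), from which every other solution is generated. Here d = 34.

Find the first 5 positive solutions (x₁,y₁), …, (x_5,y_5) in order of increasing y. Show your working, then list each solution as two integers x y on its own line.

35 6
2449 420
171395 29394
11995201 2057160
839492675 143971806

d=34: √d = [5; 1,4,1,10] (ℓ=4, even), read p_3/q_3
step 0: (5, 1)  from 5·(1,0) + (0,1)
step 1: (6, 1)  from 1·(5,1) + (1,0)
step 2: (29, 5)  from 4·(6,1) + (5,1)
step 3: (35, 6)  from 1·(29,5) + (6,1)
fundamental: x₁=35, y₁=6  (since 1225 − 34·36 = 1)
(35+6√34)^2 = 2449 + 420√34
(35+6√34)^3 = 171395 + 29394√34
(35+6√34)^4 = 11995201 + 2057160√34
(35+6√34)^5 = 839492675 + 143971806√34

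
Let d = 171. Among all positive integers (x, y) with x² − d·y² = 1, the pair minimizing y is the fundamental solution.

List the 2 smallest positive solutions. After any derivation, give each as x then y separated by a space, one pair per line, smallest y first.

[13; 13,26] for √171; ℓ=2 ⇒ convergent index 1
a_0=13:  p_0=13·1+0=13,  q_0=13·0+1=1
a_1=13:  p_1=13·13+1=170,  q_1=13·1+0=13
fundamental: x₁=170, y₁=13  (since 28900 − 171·169 = 1)
n=2: (170,13)∘(170,13) = (170·170+171·13·13, 170·13+13·170) = (57799,4420)

170 13
57799 4420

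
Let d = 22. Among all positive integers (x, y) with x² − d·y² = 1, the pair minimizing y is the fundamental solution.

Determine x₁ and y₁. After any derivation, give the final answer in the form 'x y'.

d=22: √d = [4; 1,2,4,2,1,8] (ℓ=6, even), read p_5/q_5
a_0=4:  p_0=4·1+0=4,  q_0=4·0+1=1
…
a_4=2:  p_4=2·61+14=136,  q_4=2·13+3=29
a_5=1:  p_5=1·136+61=197,  q_5=1·29+13=42
→ (197, 42).  Check: 197²=38809, 22·42²=38808, difference 1.

197 42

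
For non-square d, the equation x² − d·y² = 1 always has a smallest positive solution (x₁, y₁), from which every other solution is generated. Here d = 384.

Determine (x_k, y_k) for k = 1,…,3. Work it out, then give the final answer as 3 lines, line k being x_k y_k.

4801 245
46099201 2352490
442644523201 22588608735

d=384: √d = [19; 1,1,2,9,2,1,1,38] (ℓ=8, even), read p_7/q_7
k=0  a_k=19  p_k/q_k = 19/1
k=1  a_k=1  p_k/q_k = 20/1
…
k=3  a_k=2  p_k/q_k = 98/5
k=4  a_k=9  p_k/q_k = 921/47
k=5  a_k=2  p_k/q_k = 1940/99
k=6  a_k=1  p_k/q_k = 2861/146
k=7  a_k=1  p_k/q_k = 4801/245
(x₁, y₁) = (4801, 245);  4801² − 384·245² = 1 ✓
k=2:  x_2 = 4801·4801+384·245·245 = 46099201,  y_2 = 4801·245+245·4801 = 2352490
k=3:  x_3 = 4801·46099201+384·245·2352490 = 442644523201,  y_3 = 4801·2352490+245·46099201 = 22588608735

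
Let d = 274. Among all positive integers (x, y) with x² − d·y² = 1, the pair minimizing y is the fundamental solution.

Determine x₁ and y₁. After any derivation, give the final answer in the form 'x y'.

3959299 239190

√274 → a₀=16, period (1,1,4,4,1,1,32); ℓ=7 odd so k=13
a_0=16:  p_0=16·1+0=16,  q_0=16·0+1=1
a_1=1:  p_1=1·16+1=17,  q_1=1·1+0=1
a_2=1:  p_2=1·17+16=33,  q_2=1·1+1=2
a_3=4:  p_3=4·33+17=149,  q_3=4·2+1=9
a_4=4:  p_4=4·149+33=629,  q_4=4·9+2=38
a_5=1:  p_5=1·629+149=778,  q_5=1·38+9=47
…
a_7=32:  p_7=32·1407+778=45802,  q_7=32·85+47=2767
a_8=1:  p_8=1·45802+1407=47209,  q_8=1·2767+85=2852
a_9=1:  p_9=1·47209+45802=93011,  q_9=1·2852+2767=5619
a_10=4:  p_10=4·93011+47209=419253,  q_10=4·5619+2852=25328
a_11=4:  p_11=4·419253+93011=1770023,  q_11=4·25328+5619=106931
a_12=1:  p_12=1·1770023+419253=2189276,  q_12=1·106931+25328=132259
a_13=1:  p_13=1·2189276+1770023=3959299,  q_13=1·132259+106931=239190
(x₁, y₁) = (3959299, 239190);  3959299² − 274·239190² = 1 ✓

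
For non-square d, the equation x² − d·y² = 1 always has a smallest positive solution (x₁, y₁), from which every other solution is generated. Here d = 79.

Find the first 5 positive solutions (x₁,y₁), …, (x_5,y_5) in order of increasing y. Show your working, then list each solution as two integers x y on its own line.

80 9
12799 1440
2047760 230391
327628801 36861120
52418560400 5897548809

d=79: √d = [8; 1,7,1,16] (ℓ=4, even), read p_3/q_3
k=0  a_k=8  p_k/q_k = 8/1
…
k=2  a_k=7  p_k/q_k = 71/8
k=3  a_k=1  p_k/q_k = 80/9
(x₁, y₁) = (80, 9);  80² − 79·9² = 1 ✓
n=2: (80,9)∘(80,9) = (80·80+79·9·9, 80·9+9·80) = (12799,1440)
n=3: (12799,1440)∘(80,9) = (80·12799+79·9·1440, 80·1440+9·12799) = (2047760,230391)
n=4: (2047760,230391)∘(80,9) = (80·2047760+79·9·230391, 80·230391+9·2047760) = (327628801,36861120)
n=5: (327628801,36861120)∘(80,9) = (80·327628801+79·9·36861120, 80·36861120+9·327628801) = (52418560400,5897548809)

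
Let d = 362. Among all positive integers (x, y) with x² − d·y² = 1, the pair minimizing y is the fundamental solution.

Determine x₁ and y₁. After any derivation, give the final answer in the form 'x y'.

723 38

√362 → a₀=19, period (38); ℓ=1 odd so k=1
k=0  a_k=19  p_k/q_k = 19/1
k=1  a_k=38  p_k/q_k = 723/38
(x₁, y₁) = (723, 38);  723² − 362·38² = 1 ✓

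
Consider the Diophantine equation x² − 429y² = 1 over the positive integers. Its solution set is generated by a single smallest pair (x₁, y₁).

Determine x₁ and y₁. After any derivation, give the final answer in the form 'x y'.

[20; 1,2,2,9,1,12,1,9,2,2,1,40] for √429; ℓ=12 ⇒ convergent index 11
step 0: (20, 1)  from 20·(1,0) + (0,1)
step 1: (21, 1)  from 1·(20,1) + (1,0)
step 2: (62, 3)  from 2·(21,1) + (20,1)
step 3: (145, 7)  from 2·(62,3) + (21,1)
…
step 6: (19511, 942)  from 12·(1512,73) + (1367,66)
step 7: (21023, 1015)  from 1·(19511,942) + (1512,73)
…
step 10: (1085636, 52415)  from 2·(438459,21169) + (208718,10077)
step 11: (1524095, 73584)  from 1·(1085636,52415) + (438459,21169)
(x₁, y₁) = (1524095, 73584);  1524095² − 429·73584² = 1 ✓

1524095 73584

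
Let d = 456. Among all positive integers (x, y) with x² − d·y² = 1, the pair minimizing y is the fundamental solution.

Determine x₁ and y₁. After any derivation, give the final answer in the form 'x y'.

1025 48

√456 → a₀=21, period (2,1,4,1,2,42); ℓ=6 even so k=5
k=0  a_k=21  p_k/q_k = 21/1
k=1  a_k=2  p_k/q_k = 43/2
k=2  a_k=1  p_k/q_k = 64/3
…
k=4  a_k=1  p_k/q_k = 363/17
k=5  a_k=2  p_k/q_k = 1025/48
→ (1025, 48).  Check: 1025²=1050625, 456·48²=1050624, difference 1.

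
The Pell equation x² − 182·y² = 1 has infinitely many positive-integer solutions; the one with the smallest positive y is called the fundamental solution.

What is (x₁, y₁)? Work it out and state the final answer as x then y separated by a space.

[13; 2,26] for √182; ℓ=2 ⇒ convergent index 1
k=0  a_k=13  p_k/q_k = 13/1
k=1  a_k=2  p_k/q_k = 27/2
fundamental: x₁=27, y₁=2  (since 729 − 182·4 = 1)

27 2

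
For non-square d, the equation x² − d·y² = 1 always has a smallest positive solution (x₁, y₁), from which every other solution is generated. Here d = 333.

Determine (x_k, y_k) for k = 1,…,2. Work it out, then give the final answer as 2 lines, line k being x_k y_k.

√333 = [18; 4,36, …], period ℓ=2 (even) → k=1
a_0=18:  p_0=18·1+0=18,  q_0=18·0+1=1
a_1=4:  p_1=4·18+1=73,  q_1=4·1+0=4
(x₁, y₁) = (73, 4);  73² − 333·4² = 1 ✓
(x_2, y_2) = (73·73 + 333·4·4, 73·4 + 4·73) = (10657, 584)

73 4
10657 584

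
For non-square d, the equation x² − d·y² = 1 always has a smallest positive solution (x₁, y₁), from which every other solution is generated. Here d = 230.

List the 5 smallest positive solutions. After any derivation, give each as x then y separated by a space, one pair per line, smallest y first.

√230 → a₀=15, period (6,30); ℓ=2 even so k=1
i=0: a=15 ⇒ p=15, q=1
i=1: a=6 ⇒ p=91, q=6
→ (91, 6).  Check: 91²=8281, 230·6²=8280, difference 1.
(91+6√230)^2 = 16561 + 1092√230
(91+6√230)^3 = 3014011 + 198738√230
(91+6√230)^4 = 548533441 + 36169224√230
(91+6√230)^5 = 99830072251 + 6582600030√230

91 6
16561 1092
3014011 198738
548533441 36169224
99830072251 6582600030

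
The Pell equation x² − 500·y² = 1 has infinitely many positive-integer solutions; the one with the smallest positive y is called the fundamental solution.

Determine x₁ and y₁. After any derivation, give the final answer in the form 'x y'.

930249 41602

√500 = [22; 2,1,3,2,1,…,1,2,44, …], period ℓ=14 (even) → k=13
a_0=22:  p_0=22·1+0=22,  q_0=22·0+1=1
a_1=2:  p_1=2·22+1=45,  q_1=2·1+0=2
…
a_3=3:  p_3=3·67+45=246,  q_3=3·3+2=11
…
a_10=2:  p_10=2·30254+15809=76317,  q_10=2·1353+707=3413
…
a_12=1:  p_12=1·259205+76317=335522,  q_12=1·11592+3413=15005
a_13=2:  p_13=2·335522+259205=930249,  q_13=2·15005+11592=41602
fundamental: x₁=930249, y₁=41602  (since 865363202001 − 500·1730726404 = 1)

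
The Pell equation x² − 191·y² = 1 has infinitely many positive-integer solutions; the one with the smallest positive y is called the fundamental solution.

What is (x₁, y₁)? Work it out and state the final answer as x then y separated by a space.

√191 = [13; 1,4,1,1,3,…,4,1,26, …], period ℓ=16 (even) → k=15
k=0  a_k=13  p_k/q_k = 13/1
k=1  a_k=1  p_k/q_k = 14/1
k=2  a_k=4  p_k/q_k = 69/5
…
k=4  a_k=1  p_k/q_k = 152/11
k=5  a_k=3  p_k/q_k = 539/39
k=6  a_k=2  p_k/q_k = 1230/89
k=7  a_k=2  p_k/q_k = 2999/217
…
k=10  a_k=2  p_k/q_k = 207083/14984
…
k=13  a_k=1  p_k/q_k = 1616447/116962
k=14  a_k=4  p_k/q_k = 7377553/533821
k=15  a_k=1  p_k/q_k = 8994000/650783
→ (8994000, 650783).  Check: 8994000²=80892036000000, 191·650783²=80892035999999, difference 1.

8994000 650783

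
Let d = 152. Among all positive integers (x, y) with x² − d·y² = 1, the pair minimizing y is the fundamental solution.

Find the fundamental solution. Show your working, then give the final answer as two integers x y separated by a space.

37 3

√152 = [12; 3,24, …], period ℓ=2 (even) → k=1
step 0: (12, 1)  from 12·(1,0) + (0,1)
step 1: (37, 3)  from 3·(12,1) + (1,0)
(x₁, y₁) = (37, 3);  37² − 152·3² = 1 ✓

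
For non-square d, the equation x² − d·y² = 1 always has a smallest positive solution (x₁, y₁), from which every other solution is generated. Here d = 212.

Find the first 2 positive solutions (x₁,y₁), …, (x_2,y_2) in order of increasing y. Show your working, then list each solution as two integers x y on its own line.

66249 4550
8777860001 602865900

√212 = [14; 1,1,3,1,1,…,1,1,28, …], period ℓ=14 (even) → k=13
a_0=14:  p_0=14·1+0=14,  q_0=14·0+1=1
a_1=1:  p_1=1·14+1=15,  q_1=1·1+0=1
…
a_4=1:  p_4=1·102+29=131,  q_4=1·7+2=9
a_5=1:  p_5=1·131+102=233,  q_5=1·9+7=16
…
a_9=1:  p_9=1·2781+2417=5198,  q_9=1·191+166=357
a_10=1:  p_10=1·5198+2781=7979,  q_10=1·357+191=548
a_11=3:  p_11=3·7979+5198=29135,  q_11=3·548+357=2001
a_12=1:  p_12=1·29135+7979=37114,  q_12=1·2001+548=2549
a_13=1:  p_13=1·37114+29135=66249,  q_13=1·2549+2001=4550
fundamental: x₁=66249, y₁=4550  (since 4388930001 − 212·20702500 = 1)
(66249+4550√212)^2 = 8777860001 + 602865900√212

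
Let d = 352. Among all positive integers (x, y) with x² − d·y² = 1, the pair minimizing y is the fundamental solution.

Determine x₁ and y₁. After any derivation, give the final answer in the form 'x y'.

77617 4137

√352 → a₀=18, period (1,3,5,9,5,3,1,36); ℓ=8 even so k=7
i=0: a=18 ⇒ p=18, q=1
…
i=2: a=3 ⇒ p=75, q=4
i=3: a=5 ⇒ p=394, q=21
i=4: a=9 ⇒ p=3621, q=193
…
i=6: a=3 ⇒ p=59118, q=3151
i=7: a=1 ⇒ p=77617, q=4137
fundamental: x₁=77617, y₁=4137  (since 6024398689 − 352·17114769 = 1)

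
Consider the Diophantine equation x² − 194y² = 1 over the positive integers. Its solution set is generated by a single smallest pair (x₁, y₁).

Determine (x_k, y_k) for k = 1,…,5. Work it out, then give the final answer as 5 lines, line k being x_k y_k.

195 14
76049 5460
29658915 2129386
11566900801 830455080
4511061653475 323875351814

√194 = [13; 1,12,1,26, …], period ℓ=4 (even) → k=3
a_0=13:  p_0=13·1+0=13,  q_0=13·0+1=1
a_1=1:  p_1=1·13+1=14,  q_1=1·1+0=1
a_2=12:  p_2=12·14+13=181,  q_2=12·1+1=13
a_3=1:  p_3=1·181+14=195,  q_3=1·13+1=14
fundamental: x₁=195, y₁=14  (since 38025 − 194·196 = 1)
k=2:  x_2 = 195·195+194·14·14 = 76049,  y_2 = 195·14+14·195 = 5460
k=3:  x_3 = 195·76049+194·14·5460 = 29658915,  y_3 = 195·5460+14·76049 = 2129386
k=4:  x_4 = 195·29658915+194·14·2129386 = 11566900801,  y_4 = 195·2129386+14·29658915 = 830455080
k=5:  x_5 = 195·11566900801+194·14·830455080 = 4511061653475,  y_5 = 195·830455080+14·11566900801 = 323875351814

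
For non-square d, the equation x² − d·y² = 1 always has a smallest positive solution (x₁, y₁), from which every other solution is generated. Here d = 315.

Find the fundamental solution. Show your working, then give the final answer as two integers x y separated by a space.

71 4

d=315: √d = [17; 1,2,1,34] (ℓ=4, even), read p_3/q_3
k=0  a_k=17  p_k/q_k = 17/1
k=1  a_k=1  p_k/q_k = 18/1
k=2  a_k=2  p_k/q_k = 53/3
k=3  a_k=1  p_k/q_k = 71/4
(x₁, y₁) = (71, 4);  71² − 315·4² = 1 ✓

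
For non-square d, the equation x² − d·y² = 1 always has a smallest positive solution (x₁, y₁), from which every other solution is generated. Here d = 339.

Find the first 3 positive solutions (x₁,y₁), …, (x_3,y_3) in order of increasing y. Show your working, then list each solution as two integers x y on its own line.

√339 → a₀=18, period (2,2,2,1,17,1,2,2,2,36); ℓ=10 even so k=9
a_0=18:  p_0=18·1+0=18,  q_0=18·0+1=1
a_1=2:  p_1=2·18+1=37,  q_1=2·1+0=2
…
a_3=2:  p_3=2·92+37=221,  q_3=2·5+2=12
…
a_5=17:  p_5=17·313+221=5542,  q_5=17·17+12=301
a_6=1:  p_6=1·5542+313=5855,  q_6=1·301+17=318
…
a_8=2:  p_8=2·17252+5855=40359,  q_8=2·937+318=2192
a_9=2:  p_9=2·40359+17252=97970,  q_9=2·2192+937=5321
(x₁, y₁) = (97970, 5321);  97970² − 339·5321² = 1 ✓
n=2: (97970,5321)∘(97970,5321) = (97970·97970+339·5321·5321, 97970·5321+5321·97970) = (19196241799,1042596740)
n=3: (19196241799,1042596740)∘(97970,5321) = (97970·19196241799+339·5321·1042596740, 97970·1042596740+5321·19196241799) = (3761311617998090,204286405230279)

97970 5321
19196241799 1042596740
3761311617998090 204286405230279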